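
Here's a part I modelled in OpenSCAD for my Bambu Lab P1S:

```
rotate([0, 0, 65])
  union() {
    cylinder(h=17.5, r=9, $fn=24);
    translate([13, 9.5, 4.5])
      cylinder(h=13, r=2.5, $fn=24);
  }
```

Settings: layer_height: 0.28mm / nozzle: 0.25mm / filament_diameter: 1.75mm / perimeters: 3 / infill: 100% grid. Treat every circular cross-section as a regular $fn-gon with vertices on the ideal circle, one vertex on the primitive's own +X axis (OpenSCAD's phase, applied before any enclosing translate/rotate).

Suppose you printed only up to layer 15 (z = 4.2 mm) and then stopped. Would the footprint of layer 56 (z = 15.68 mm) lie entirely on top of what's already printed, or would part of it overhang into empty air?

Compare the two slices. At z = 4.2: the r=9 cylinder contributes a regular 24-gon of circumradius 9 (area = (24/2)·9.000²·sin(360°/24) = 251.57 mm²); the cylinder at (13, 9.5) is absent (z outside [4.5, 17.5]); Taking the union: only the r=9 cylinder is present, so the union is just that shape — area = 251.57 mm²; (whole slice rotated 65° about Z — lengths, areas and connectivity unchanged). At z = 15.68: the cylinder: section is a regular 24-gon, circumradius r=9 (area = (24/2)·9.000²·sin(360°/24) = 251.57 mm²); the r=2.5 cylinder at (13, 9.5) gives a regular 24-gon of circumradius 2.5 (constant along its height) (area = (24/2)·2.500²·sin(360°/24) = 19.41 mm²); Taking the union: the 2 present regions are separate (no shared area or edge), so areas and boundary lengths simply add and each stays a separate island — area = 270.98 mm²; (rotated 65° about Z; rotation is an isometry so areas/perimeters/island counts are preserved). Checking containment: at z = 15.68 the cross-section extends beyond the z = 4.2 cross-section by about 19.41 mm².

part overhangs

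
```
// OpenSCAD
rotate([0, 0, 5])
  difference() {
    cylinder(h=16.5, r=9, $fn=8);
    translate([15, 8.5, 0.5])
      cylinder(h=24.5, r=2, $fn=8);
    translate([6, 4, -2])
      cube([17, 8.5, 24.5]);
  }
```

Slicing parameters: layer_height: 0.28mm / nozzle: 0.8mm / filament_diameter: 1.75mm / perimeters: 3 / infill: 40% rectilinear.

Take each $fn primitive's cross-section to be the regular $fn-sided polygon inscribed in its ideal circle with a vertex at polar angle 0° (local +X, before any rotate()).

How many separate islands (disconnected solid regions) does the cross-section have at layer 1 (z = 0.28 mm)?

At z = 0.28 mm: the r=9 cylinder contributes a regular 8-gon of circumradius 9; the cylinder at (15, 8.5) is not intersected at this z (z outside [0.5, 25]); the cube at (6, 4) (footprint 17×8.5) is included at this height; Taking the first minus the rest: starting from the r=9 cylinder, the 17×8.5 cube at (6, 4) partially overlaps it — only the 2.05 mm² overlap (of its 144.50 mm²) is removed, clipping the outline — 1 connected region; (whole slice rotated 5° about Z — lengths, areas and connectivity unchanged). Overall, the cross-section is a single solid region. Island count = 1.

1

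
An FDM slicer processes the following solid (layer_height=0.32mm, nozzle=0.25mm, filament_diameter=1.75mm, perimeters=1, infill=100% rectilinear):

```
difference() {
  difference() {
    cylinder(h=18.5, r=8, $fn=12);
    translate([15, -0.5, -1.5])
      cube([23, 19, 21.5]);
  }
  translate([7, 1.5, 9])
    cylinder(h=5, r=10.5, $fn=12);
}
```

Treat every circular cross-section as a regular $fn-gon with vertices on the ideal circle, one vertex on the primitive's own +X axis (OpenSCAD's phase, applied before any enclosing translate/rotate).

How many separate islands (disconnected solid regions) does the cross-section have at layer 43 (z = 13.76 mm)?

1

At z = 13.76 mm: the cylinder: section is a regular 12-gon, circumradius r=8; the cube at (15, -0.5) is present — its section is the full 23×19 rectangle; After the difference (first − rest): starting from the r=8 cylinder, the 23×19 cube at (15, -0.5) misses the remaining region (no effect) — 1 connected region; the r=10.5 cylinder at (7, 1.5) gives a regular 12-gon of circumradius 10.5 (constant along its height); Taking the first minus the rest: starting from that combined region, the r=10.5 cylinder at (7, 1.5) partially overlaps it — only the 127.43 mm² overlap (of its 330.75 mm²) is removed, clipping the outline — 1 connected region. Overall, the cross-section is a single solid region. Island count = 1.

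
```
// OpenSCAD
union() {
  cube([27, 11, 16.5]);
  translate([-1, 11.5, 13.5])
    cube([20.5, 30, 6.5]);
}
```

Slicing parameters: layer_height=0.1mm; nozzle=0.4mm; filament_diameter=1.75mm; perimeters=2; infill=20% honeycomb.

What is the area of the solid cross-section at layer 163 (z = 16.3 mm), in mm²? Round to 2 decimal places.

912.00 mm²

At z = 16.3 mm: the cube is present — its section is the full 27×11 rectangle (area 297.00 mm²); the cube at (-1, 11.5) is present — its section is the full 20.5×30 rectangle (area 615.00 mm²); Combining (union): the 2 present regions are separate (no shared area or edge), so areas and boundary lengths simply add and each stays a separate island — area = 912.00 mm². Overall, the cross-section has 2 separate islands. Net area = 912.00 mm².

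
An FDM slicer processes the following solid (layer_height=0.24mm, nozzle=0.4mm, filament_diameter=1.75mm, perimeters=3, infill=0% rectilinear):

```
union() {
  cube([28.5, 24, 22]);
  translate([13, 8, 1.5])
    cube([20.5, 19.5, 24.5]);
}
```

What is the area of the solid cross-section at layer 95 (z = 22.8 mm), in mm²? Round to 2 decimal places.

At z = 22.8 mm: the cube does not reach this height (z outside [0, 22]); the cube at (13, 8) (footprint 20.5×19.5) is included at this height (area 399.75 mm²); Combining (union): only the 20.5×19.5 cube at (13, 8) is present, so the union is just that shape — area = 399.75 mm². Overall, the cross-section is a single solid region. Net area = 399.75 mm².

399.75 mm²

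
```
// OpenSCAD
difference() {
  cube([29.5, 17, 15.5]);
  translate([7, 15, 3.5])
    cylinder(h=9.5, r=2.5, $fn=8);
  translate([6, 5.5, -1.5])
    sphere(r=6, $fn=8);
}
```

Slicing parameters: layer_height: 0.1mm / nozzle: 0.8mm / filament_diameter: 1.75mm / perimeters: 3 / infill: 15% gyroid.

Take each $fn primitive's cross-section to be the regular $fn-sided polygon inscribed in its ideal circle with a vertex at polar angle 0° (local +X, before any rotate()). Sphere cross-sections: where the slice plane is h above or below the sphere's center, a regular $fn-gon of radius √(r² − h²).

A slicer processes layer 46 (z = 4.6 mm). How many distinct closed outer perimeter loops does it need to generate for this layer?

1

At z = 4.6 mm: the cube (footprint 29.5×17) is included at this height; the cylinder at (7, 15): section is a regular 8-gon, circumradius r=2.5; the sphere at (6, 5.5) does not reach this height (|z−center|=6.100 > r=6); Taking the first minus the rest: starting from the 29.5×17 cube, the r=2.5 cylinder at (7, 15) partially overlaps it — only the 17.07 mm² overlap (of its 17.68 mm²) is removed, clipping the outline — 1 connected region. The result has 1 disconnected region.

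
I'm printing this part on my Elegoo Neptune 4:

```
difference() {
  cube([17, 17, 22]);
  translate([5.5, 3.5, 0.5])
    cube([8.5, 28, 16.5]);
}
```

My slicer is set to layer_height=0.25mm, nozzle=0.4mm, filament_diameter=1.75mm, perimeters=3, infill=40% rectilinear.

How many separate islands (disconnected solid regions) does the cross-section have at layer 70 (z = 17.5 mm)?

At z = 17.5 mm: the cube (footprint 17×17) is included at this height; the cube at (5.5, 3.5) is not intersected at this z (z outside [0.5, 17]); Taking the first minus the rest: none of the subtracted shapes is present at this height, so the 17×17 cube is unchanged — 1 connected region. Overall, the cross-section is a single solid region. Island count = 1.

1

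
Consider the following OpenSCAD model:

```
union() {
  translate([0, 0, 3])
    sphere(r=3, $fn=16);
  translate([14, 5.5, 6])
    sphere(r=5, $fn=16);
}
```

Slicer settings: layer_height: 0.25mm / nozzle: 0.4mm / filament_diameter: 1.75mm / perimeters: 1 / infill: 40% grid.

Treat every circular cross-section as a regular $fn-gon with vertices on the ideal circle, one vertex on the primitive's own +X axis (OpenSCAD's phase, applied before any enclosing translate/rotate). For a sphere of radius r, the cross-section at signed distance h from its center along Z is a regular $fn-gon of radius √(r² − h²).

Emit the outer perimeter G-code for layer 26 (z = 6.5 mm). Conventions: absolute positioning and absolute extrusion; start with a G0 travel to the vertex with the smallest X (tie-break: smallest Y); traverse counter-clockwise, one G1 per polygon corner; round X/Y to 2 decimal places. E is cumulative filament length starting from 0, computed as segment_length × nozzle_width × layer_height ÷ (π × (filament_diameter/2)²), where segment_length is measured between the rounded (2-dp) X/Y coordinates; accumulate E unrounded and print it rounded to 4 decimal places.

G0 X9.03 Y5.50 Z6.50
G1 X9.40 Y3.60 E0.0805
G1 X10.48 Y1.98 E0.1614
G1 X12.10 Y0.90 E0.2424
G1 X14.00 Y0.53 E0.3228
G1 X15.90 Y0.90 E0.4033
G1 X17.52 Y1.98 E0.4843
G1 X18.60 Y3.60 E0.5652
G1 X18.97 Y5.50 E0.6457
G1 X18.60 Y7.40 E0.7262
G1 X17.52 Y9.02 E0.8071
G1 X15.90 Y10.10 E0.8881
G1 X14.00 Y10.47 E0.9685
G1 X12.10 Y10.10 E1.0490
G1 X10.48 Y9.02 E1.1300
G1 X9.40 Y7.40 E1.2109
G1 X9.03 Y5.50 E1.2914

At z = 6.5 mm: the sphere is absent (|z−center|=3.500 > r=3); the sphere at (14, 5.5): section is a regular 16-gon, circumradius = √(r²−h²) = √(5²−0.5²) = 4.975; Combining (union): only the r=5 sphere at (14, 5.5) is present, so the union is just that shape — 1 connected region. The outline is a single polygon with 16 vertices. Extrusion per mm of travel: 0.4 × 0.25 / (π × 0.875²) = 0.041575. Accumulating E over each segment gives final E = 1.2914.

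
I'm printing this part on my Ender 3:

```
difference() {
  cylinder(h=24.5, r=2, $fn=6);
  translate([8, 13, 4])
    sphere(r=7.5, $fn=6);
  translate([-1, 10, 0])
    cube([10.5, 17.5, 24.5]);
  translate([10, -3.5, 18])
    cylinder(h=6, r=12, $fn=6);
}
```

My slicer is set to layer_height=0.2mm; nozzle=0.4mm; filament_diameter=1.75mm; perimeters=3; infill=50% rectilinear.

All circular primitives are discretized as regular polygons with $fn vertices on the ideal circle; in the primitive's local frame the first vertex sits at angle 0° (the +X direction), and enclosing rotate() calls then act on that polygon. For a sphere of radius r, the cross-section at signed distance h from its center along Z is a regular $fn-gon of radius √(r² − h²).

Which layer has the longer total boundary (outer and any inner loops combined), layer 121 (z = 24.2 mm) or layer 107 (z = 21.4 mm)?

Layer 121 (z = 24.2): the r=2 cylinder contributes a regular 6-gon of circumradius 2 (perimeter = 2·6·2.000·sin(180°/6) = 12.00 mm); the sphere at (8, 13) is absent (|z−center|=20.200 > r=7.5); the cube at (-1, 10) (footprint 10.5×17.5) is included at this height (perimeter 56.00 mm); the cylinder at (10, -3.5) is absent (z outside [18, 24]); Taking the first minus the rest: starting from the r=2 cylinder, the 10.5×17.5 cube at (-1, 10) misses the remaining region (no effect) — boundary = 12.00 mm. So its perimeter = 12.00 mm. Layer 107 (z = 21.4): the r=2 cylinder gives a regular 6-gon of circumradius 2 (constant along its height) (perimeter = 2·6·2.000·sin(180°/6) = 12.00 mm); the sphere at (8, 13) does not reach this height (|z−center|=17.400 > r=7.5); the 10.5×17.5 cube at (-1, 10) contributes its full rectangle (perimeter 56.00 mm); the cylinder at (10, -3.5): section is a regular 6-gon, circumradius r=12 (perimeter = 2·6·12.000·sin(180°/6) = 72.00 mm); After the difference (first − rest): starting from the r=2 cylinder, the 10.5×17.5 cube at (-1, 10) misses the remaining region (no effect); the r=12 cylinder at (10, -3.5) partially overlaps it — only the 5.12 mm² overlap (of its 374.12 mm²) is removed, clipping the outline — boundary = 10.02 mm. So its perimeter = 10.02 mm. Layer 121 is larger (12.00 vs 10.02 mm).

layer 121 (z = 24.2 mm)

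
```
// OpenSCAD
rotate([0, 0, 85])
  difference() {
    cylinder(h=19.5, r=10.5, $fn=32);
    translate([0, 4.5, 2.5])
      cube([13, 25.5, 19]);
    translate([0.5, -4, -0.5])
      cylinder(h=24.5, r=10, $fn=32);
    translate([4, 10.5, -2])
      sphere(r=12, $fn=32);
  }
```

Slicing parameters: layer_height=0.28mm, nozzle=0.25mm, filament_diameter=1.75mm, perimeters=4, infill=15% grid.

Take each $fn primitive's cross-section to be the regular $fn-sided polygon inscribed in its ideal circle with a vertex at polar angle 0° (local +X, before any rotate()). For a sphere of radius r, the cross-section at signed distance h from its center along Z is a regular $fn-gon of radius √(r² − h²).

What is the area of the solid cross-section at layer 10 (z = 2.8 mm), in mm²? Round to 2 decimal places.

At z = 2.8 mm: the r=10.5 cylinder contributes a regular 32-gon of circumradius 10.5 (area = (32/2)·10.500²·sin(360°/32) = 344.14 mm²); the cube at (0, 4.5) is present — its section is the full 13×25.5 rectangle (area 331.50 mm²); the r=10 cylinder at (0.5, -4) contributes a regular 32-gon of circumradius 10 (area = (32/2)·10.000²·sin(360°/32) = 312.14 mm²); the r=12 sphere at (4, 10.5) slices to a regular 32-gon of circumradius 10.998 (√(r²−h²) with h=4.8 from center) (area = (32/2)·10.998²·sin(360°/32) = 377.57 mm²); Subtracting the remaining from the first: starting from the r=10.5 cylinder (344.14 mm²), the 13×25.5 cube at (0, 4.5) partially overlaps it — only the 40.42 mm² overlap (of its 331.50 mm²) is removed, clipping the outline; the r=10 cylinder at (0.5, -4) partially overlaps it — only the 239.76 mm² overlap (of its 312.14 mm²) is removed, clipping the outline; the r=12 sphere at (4, 10.5) partially overlaps it — only the 36.13 mm² overlap (of its 377.57 mm²) is removed, clipping the outline — area = 27.82 mm²; (whole slice rotated 85° about Z — lengths, areas and connectivity unchanged). Overall, the cross-section has 2 separate islands. Net area = 27.82 mm².

27.82 mm²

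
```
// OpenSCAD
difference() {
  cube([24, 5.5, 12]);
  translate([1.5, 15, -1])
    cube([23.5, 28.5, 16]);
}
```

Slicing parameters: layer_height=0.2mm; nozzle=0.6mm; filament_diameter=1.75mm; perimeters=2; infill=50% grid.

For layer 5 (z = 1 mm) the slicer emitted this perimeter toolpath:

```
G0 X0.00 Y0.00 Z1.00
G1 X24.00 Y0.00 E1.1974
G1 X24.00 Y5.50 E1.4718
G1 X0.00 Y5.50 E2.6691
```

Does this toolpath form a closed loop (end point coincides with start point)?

Start point (G0): (0.00, 0.00). End point (last G1): the path does not return to the start — open.

no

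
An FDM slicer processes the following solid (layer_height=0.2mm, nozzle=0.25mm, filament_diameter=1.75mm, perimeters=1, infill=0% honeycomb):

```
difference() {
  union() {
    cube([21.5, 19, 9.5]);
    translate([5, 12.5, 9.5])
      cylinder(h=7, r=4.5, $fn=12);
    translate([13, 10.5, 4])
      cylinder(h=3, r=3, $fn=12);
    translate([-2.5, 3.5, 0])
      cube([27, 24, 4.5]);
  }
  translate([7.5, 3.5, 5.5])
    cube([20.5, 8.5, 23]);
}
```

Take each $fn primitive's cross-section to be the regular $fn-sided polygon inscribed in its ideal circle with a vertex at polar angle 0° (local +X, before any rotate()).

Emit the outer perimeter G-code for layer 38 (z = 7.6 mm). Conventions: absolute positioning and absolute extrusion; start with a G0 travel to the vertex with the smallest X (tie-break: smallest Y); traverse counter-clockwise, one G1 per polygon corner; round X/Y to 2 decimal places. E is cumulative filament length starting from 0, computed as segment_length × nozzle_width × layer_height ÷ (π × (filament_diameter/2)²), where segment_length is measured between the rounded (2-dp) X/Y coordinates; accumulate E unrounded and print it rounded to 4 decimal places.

G0 X0.00 Y0.00 Z7.60
G1 X21.50 Y0.00 E0.4469
G1 X21.50 Y3.50 E0.5197
G1 X7.50 Y3.50 E0.8107
G1 X7.50 Y12.00 E0.9874
G1 X21.50 Y12.00 E1.2784
G1 X21.50 Y19.00 E1.4239
G1 X0.00 Y19.00 E1.8709
G1 X0.00 Y0.00 E2.2658

At z = 7.6 mm: the cube (footprint 21.5×19) is included at this height; the cylinder at (5, 12.5) is absent (z outside [9.5, 16.5]); the cylinder at (13, 10.5) is absent (z outside [4, 7]); the cube at (-2.5, 3.5) is not intersected at this z (z outside [0, 4.5]); Combining (union): only the 21.5×19 cube is present, so the union is just that shape — 1 connected region; the cube at (7.5, 3.5) (footprint 20.5×8.5) is included at this height; After the difference (first − rest): starting from the result so far, the 20.5×8.5 cube at (7.5, 3.5) partially overlaps it — only the 119.00 mm² overlap (of its 174.25 mm²) is removed, clipping the outline — 1 connected region. The outline is a single polygon with 8 vertices. Extrusion per mm of travel: 0.25 × 0.2 / (π × 0.875²) = 0.020788. Accumulating E over each segment gives final E = 2.2658.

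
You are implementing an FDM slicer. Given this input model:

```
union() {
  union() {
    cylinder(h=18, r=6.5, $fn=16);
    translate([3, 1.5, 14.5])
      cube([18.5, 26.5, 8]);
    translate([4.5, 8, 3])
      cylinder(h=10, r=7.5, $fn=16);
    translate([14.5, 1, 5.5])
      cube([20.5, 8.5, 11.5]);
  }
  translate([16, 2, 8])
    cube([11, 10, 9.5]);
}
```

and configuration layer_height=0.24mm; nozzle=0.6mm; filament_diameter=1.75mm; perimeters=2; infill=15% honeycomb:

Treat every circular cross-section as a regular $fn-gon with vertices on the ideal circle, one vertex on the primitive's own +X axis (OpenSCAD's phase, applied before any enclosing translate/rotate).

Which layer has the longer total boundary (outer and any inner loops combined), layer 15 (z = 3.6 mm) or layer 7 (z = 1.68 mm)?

layer 15 (z = 3.6 mm)

Layer 15 (z = 3.6): the cylinder: section is a regular 16-gon, circumradius r=6.5 (perimeter = 2·16·6.500·sin(180°/16) = 40.58 mm); the cube at (3, 1.5) does not reach this height (z outside [14.5, 22.5]); the r=7.5 cylinder at (4.5, 8) gives a regular 16-gon of circumradius 7.5 (constant along its height) (perimeter = 2·16·7.500·sin(180°/16) = 46.82 mm); the cube at (14.5, 1) is absent (z outside [5.5, 17]); Combining (union): the regions partially overlap (shared area 33.09 mm²), so the edge portions inside another operand are dropped and the merged outline is re-measured after clipping — boundary = 64.01 mm; the cube at (16, 2) does not reach this height (z outside [8, 17.5]); Combining (union): only that combined region is present, so the union is just that shape — boundary = 64.01 mm. So its perimeter = 64.01 mm. Layer 7 (z = 1.68): the cylinder: section is a regular 16-gon, circumradius r=6.5 (perimeter = 2·16·6.500·sin(180°/16) = 40.58 mm); the cube at (3, 1.5) is absent (z outside [14.5, 22.5]); the cylinder at (4.5, 8) is not intersected at this z (z outside [3, 13]); the cube at (14.5, 1) does not reach this height (z outside [5.5, 17]); Taking the union: only the r=6.5 cylinder is present, so the union is just that shape — boundary = 40.58 mm; the cube at (16, 2) is absent (z outside [8, 17.5]); Taking the union: only that combined region is present, so the union is just that shape — boundary = 40.58 mm. So its perimeter = 40.58 mm. Layer 15 is larger (64.01 vs 40.58 mm).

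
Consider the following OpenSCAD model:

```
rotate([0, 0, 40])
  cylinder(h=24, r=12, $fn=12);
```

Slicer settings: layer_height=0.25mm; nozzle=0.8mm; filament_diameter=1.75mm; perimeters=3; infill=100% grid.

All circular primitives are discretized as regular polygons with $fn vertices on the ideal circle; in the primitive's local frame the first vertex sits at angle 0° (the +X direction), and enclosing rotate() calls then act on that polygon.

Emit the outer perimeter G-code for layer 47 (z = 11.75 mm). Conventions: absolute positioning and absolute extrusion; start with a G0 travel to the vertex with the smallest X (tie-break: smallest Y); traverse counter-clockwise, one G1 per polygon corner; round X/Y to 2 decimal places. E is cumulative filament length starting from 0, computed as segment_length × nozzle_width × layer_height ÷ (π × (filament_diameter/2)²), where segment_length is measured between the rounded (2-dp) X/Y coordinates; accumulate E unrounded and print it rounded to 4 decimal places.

G0 X-11.82 Y-2.08 Z11.75
G1 X-9.19 Y-7.71 E0.5167
G1 X-4.10 Y-11.28 E1.0337
G1 X2.08 Y-11.82 E1.5495
G1 X7.71 Y-9.19 E2.0662
G1 X11.28 Y-4.10 E2.5831
G1 X11.82 Y2.08 E3.0990
G1 X9.19 Y7.71 E3.6157
G1 X4.10 Y11.28 E4.1326
G1 X-2.08 Y11.82 E4.6484
G1 X-7.71 Y9.19 E5.1651
G1 X-11.28 Y4.10 E5.6821
G1 X-11.82 Y-2.08 E6.1979

At z = 11.75 mm: the r=12 cylinder contributes a regular 12-gon of circumradius 12; (whole slice rotated 40° about Z — lengths, areas and connectivity unchanged). The outline is a single polygon with 12 vertices. Extrusion per mm of travel: 0.8 × 0.25 / (π × 0.875²) = 0.083150. Accumulating E over each segment gives final E = 6.1979.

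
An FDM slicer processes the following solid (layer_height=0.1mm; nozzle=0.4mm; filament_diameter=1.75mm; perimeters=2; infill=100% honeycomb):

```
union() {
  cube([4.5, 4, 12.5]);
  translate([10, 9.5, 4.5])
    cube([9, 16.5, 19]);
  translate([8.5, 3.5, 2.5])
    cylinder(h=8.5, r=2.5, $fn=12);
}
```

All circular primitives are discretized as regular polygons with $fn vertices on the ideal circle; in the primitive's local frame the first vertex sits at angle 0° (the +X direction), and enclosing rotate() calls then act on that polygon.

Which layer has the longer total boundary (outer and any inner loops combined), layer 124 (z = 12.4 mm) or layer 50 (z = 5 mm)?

layer 50 (z = 5 mm)

Layer 124 (z = 12.4): the cube is present — its section is the full 4.5×4 rectangle (perimeter 17.00 mm); the 9×16.5 cube at (10, 9.5) contributes its full rectangle (perimeter 51.00 mm); the cylinder at (8.5, 3.5) does not reach this height (z outside [2.5, 11]); Combining (union): the 2 present regions are separate (no shared area or edge), so areas and boundary lengths simply add and each stays a separate island — boundary = 68.00 mm. So its perimeter = 68.00 mm. Layer 50 (z = 5): the 4.5×4 cube contributes its full rectangle (perimeter 17.00 mm); the 9×16.5 cube at (10, 9.5) contributes its full rectangle (perimeter 51.00 mm); the cylinder at (8.5, 3.5): section is a regular 12-gon, circumradius r=2.5 (perimeter = 2·12·2.500·sin(180°/12) = 15.53 mm); Taking the union: the 3 present regions are separate (no shared area or edge), so areas and boundary lengths simply add and each stays a separate island — boundary = 83.53 mm. So its perimeter = 83.53 mm. Layer 50 is larger (83.53 vs 68.00 mm).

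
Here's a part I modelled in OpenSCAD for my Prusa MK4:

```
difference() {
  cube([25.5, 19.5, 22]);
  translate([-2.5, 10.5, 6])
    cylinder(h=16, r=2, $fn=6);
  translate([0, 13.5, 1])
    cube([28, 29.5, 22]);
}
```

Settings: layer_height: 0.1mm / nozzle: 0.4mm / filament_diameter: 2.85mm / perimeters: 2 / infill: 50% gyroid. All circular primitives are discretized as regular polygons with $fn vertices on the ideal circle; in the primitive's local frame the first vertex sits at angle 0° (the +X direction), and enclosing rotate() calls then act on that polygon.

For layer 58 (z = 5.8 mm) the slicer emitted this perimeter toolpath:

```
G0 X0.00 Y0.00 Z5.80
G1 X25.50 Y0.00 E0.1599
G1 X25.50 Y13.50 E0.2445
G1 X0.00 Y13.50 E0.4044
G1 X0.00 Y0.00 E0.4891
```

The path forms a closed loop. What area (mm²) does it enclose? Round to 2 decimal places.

Apply the shoelace formula to the sequence of (X, Y) vertices; enclosed area = 344.25 mm².

344.25 mm²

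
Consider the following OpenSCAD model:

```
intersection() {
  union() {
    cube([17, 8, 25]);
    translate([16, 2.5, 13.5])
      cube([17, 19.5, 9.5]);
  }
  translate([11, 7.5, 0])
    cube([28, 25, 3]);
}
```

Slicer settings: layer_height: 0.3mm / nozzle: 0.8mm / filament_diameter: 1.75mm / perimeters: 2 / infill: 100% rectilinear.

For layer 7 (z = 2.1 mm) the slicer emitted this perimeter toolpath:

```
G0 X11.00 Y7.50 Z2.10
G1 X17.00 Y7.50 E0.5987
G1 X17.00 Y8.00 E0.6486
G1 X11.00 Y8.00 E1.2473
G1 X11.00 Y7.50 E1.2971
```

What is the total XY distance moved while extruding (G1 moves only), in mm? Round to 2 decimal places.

Sum the Euclidean lengths of each G1 segment: total = 13.00 mm.

13.00 mm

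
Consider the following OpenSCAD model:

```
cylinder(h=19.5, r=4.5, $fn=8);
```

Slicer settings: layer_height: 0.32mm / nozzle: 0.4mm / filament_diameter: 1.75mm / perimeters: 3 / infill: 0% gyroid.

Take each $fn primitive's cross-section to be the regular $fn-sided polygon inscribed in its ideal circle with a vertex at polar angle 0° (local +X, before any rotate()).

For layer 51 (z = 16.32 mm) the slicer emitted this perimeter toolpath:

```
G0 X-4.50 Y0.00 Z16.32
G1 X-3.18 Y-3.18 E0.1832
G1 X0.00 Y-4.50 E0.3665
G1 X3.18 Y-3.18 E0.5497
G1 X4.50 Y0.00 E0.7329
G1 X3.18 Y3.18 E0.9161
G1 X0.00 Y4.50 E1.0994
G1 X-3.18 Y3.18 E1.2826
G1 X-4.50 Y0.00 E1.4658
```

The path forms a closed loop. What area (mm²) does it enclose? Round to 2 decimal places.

57.24 mm²

Apply the shoelace formula to the sequence of (X, Y) vertices; enclosed area = 57.24 mm².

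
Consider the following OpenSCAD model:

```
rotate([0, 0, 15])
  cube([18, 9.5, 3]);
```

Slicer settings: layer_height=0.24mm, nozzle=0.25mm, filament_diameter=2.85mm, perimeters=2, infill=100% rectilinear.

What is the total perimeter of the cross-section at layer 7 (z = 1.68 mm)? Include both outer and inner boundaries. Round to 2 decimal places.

At z = 1.68 mm: the 18×9.5 cube contributes its full rectangle (perimeter 55.00 mm); (whole slice rotated 15° about Z — lengths, areas and connectivity unchanged). Overall, the cross-section is a single solid region. Total boundary length (outer) = 55.00 mm.

55.00 mm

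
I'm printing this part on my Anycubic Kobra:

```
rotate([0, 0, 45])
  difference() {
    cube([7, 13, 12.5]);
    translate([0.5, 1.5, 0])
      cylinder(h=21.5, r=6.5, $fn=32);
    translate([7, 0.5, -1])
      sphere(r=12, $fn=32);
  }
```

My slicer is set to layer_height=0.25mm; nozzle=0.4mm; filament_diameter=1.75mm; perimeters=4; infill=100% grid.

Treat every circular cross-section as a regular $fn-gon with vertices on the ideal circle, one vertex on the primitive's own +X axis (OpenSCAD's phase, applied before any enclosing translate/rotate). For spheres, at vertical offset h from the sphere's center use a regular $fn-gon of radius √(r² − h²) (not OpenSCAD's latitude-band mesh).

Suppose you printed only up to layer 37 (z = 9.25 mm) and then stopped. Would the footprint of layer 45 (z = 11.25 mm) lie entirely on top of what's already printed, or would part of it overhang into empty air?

Compare the two slices. At z = 9.25: the cube is present — its section is the full 7×13 rectangle (area 91.00 mm²); the r=6.5 cylinder at (0.5, 1.5) gives a regular 32-gon of circumradius 6.5 (constant along its height) (area = (32/2)·6.500²·sin(360°/32) = 131.88 mm²); the r=12 sphere at (7, 0.5) slices to a regular 32-gon of circumradius 6.240 (√(r²−h²) with h=10.25 from center) (area = (32/2)·6.240²·sin(360°/32) = 121.54 mm²); Taking the first minus the rest: starting from the 7×13 cube (91.00 mm²), the r=6.5 cylinder at (0.5, 1.5) partially overlaps it — only the 46.59 mm² overlap (of its 131.88 mm²) is removed, clipping the outline; the r=12 sphere at (7, 0.5) partially overlaps it — only the 3.99 mm² overlap (of its 121.54 mm²) is removed, clipping the outline — area = 40.42 mm²; (whole slice rotated 45° about Z — lengths, areas and connectivity unchanged). At z = 11.25: the 7×13 cube contributes its full rectangle (area 91.00 mm²); the r=6.5 cylinder at (0.5, 1.5) contributes a regular 32-gon of circumradius 6.5 (area = (32/2)·6.500²·sin(360°/32) = 131.88 mm²); the sphere at (7, 0.5) is not intersected at this z (|z−center|=12.250 > r=12); Taking the first minus the rest: starting from the 7×13 cube (91.00 mm²), the r=6.5 cylinder at (0.5, 1.5) partially overlaps it — only the 46.59 mm² overlap (of its 131.88 mm²) is removed, clipping the outline — area = 44.41 mm²; (rotated 45° about Z; rotation is an isometry so areas/perimeters/island counts are preserved). Checking containment: at z = 11.25 the cross-section extends beyond the z = 9.25 cross-section by about 3.99 mm².

part overhangs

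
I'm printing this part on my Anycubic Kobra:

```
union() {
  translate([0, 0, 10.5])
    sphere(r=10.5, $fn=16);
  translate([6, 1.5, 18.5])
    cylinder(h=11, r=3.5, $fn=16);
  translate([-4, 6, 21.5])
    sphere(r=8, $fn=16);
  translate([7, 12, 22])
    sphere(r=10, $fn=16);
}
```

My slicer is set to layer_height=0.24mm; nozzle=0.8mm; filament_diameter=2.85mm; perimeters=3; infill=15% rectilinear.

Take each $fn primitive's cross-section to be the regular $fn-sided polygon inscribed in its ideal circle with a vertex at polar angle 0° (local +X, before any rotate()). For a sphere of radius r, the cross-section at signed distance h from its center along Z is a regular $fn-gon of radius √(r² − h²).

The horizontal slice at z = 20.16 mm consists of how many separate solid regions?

1

At z = 20.16 mm: the r=10.5 sphere slices to a regular 16-gon of circumradius 4.115 (√(r²−h²) with h=9.66 from center); the r=3.5 cylinder at (6, 1.5) gives a regular 16-gon of circumradius 3.5 (constant along its height); the r=8 sphere at (-4, 6) slices to a regular 16-gon of circumradius 7.887 (√(r²−h²) with h=1.34 from center); the r=10 sphere at (7, 12) contributes a regular 16-gon of circumradius √(10²−1.84²) = 9.829; Combining (union): the regions partially overlap (shared area 84.55 mm²), so overlapping operands fuse into one piece — 1 connected region. The result has 1 disconnected region.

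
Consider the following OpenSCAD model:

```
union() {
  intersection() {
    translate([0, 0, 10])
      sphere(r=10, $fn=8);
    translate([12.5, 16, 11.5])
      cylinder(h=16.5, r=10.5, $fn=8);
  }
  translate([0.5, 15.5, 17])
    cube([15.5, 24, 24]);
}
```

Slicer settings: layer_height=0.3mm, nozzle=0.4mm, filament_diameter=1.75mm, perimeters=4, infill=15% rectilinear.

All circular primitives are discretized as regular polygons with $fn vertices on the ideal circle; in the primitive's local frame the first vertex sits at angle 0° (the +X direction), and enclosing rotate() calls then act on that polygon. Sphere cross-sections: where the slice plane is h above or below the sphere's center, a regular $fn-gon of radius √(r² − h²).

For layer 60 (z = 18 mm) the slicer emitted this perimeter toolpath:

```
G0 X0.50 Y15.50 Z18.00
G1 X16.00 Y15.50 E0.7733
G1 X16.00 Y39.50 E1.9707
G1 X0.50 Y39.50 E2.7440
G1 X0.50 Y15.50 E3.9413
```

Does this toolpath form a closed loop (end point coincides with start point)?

yes

Start point (G0): (0.50, 15.50). End point (last G1): the path returns to the start — closed.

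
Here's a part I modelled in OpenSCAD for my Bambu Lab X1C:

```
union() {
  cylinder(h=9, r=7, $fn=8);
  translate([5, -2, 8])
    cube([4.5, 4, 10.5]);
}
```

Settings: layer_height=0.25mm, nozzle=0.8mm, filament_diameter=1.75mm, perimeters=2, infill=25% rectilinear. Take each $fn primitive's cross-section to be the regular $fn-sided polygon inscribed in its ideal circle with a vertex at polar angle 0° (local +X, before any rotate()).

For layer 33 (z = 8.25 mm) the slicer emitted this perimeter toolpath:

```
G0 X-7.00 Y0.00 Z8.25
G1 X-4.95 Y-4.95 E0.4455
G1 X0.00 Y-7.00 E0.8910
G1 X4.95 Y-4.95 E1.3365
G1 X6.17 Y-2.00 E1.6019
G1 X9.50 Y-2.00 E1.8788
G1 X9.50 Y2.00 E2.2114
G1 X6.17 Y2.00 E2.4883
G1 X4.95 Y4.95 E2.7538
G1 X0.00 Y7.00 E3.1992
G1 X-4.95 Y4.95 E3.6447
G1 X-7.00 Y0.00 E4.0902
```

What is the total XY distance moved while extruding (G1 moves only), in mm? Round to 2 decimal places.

49.19 mm

Sum the Euclidean lengths of each G1 segment: total = 49.19 mm.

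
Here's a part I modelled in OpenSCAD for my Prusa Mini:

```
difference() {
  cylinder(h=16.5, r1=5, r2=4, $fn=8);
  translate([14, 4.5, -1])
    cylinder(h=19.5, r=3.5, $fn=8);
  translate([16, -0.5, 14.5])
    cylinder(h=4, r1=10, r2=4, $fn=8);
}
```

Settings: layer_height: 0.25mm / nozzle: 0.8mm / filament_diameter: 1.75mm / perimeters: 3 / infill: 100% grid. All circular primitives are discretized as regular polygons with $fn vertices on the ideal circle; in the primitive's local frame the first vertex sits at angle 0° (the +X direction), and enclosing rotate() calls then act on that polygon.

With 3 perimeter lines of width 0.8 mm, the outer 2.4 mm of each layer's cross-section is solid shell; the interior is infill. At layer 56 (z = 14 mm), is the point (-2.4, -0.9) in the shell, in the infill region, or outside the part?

At z = 14 mm: the cone (r1=5→r2=4) has section circumradius 4.152 here — a regular 8-gon; the r=3.5 cylinder at (14, 4.5) gives a regular 8-gon of circumradius 3.5 (constant along its height); the cone at (16, -0.5) is absent (z outside [14.5, 18.5]); After the difference (first − rest): starting from the cone, the r=3.5 cylinder at (14, 4.5) misses the remaining region (no effect) — 1 connected region. Overall, the cross-section is a single solid region. The nearest boundary edge runs (-2.94, -2.94)→(-4.15, 0.00); distance from the point to it = 1.27 mm. The point is inside the cross-section, 1.27 mm from the nearest boundary — within the 2.4 mm shell band (3 × 0.8).

shell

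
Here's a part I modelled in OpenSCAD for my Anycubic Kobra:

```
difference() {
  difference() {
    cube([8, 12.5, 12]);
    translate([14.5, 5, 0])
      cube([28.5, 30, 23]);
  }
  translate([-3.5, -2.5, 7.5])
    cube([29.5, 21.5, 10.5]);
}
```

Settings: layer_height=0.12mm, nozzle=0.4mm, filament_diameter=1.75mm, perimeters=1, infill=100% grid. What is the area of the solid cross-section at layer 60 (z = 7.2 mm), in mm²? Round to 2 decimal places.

At z = 7.2 mm: the cube is present — its section is the full 8×12.5 rectangle (area 100.00 mm²); the cube at (14.5, 5) (footprint 28.5×30) is included at this height (area 855.00 mm²); Subtracting the remaining from the first: starting from the 8×12.5 cube (100.00 mm²), the 28.5×30 cube at (14.5, 5) misses the remaining region (no effect) — area = 100.00 mm²; the cube at (-3.5, -2.5) does not reach this height (z outside [7.5, 18]); Taking the first minus the rest: none of the subtracted shapes is present at this height, so that combined region is unchanged — area = 100.00 mm². Overall, the cross-section is a single solid region. Net area = 100.00 mm².

100.00 mm²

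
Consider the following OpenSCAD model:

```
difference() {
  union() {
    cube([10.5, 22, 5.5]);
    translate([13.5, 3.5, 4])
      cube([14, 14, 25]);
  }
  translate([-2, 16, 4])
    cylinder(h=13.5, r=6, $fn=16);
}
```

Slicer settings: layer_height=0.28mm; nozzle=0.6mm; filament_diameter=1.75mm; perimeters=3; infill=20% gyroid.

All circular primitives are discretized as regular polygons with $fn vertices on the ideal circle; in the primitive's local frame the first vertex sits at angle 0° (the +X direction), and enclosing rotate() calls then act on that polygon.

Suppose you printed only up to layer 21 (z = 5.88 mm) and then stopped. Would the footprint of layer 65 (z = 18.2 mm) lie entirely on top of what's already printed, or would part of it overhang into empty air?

entirely on top

Compare the two slices. At z = 5.88: the cube is not intersected at this z (z outside [0, 5.5]); the cube at (13.5, 3.5) is present — its section is the full 14×14 rectangle (area 196.00 mm²); Taking the union: only the 14×14 cube at (13.5, 3.5) is present, so the union is just that shape — area = 196.00 mm²; the r=6 cylinder at (-2, 16) contributes a regular 16-gon of circumradius 6 (area = (16/2)·6.000²·sin(360°/16) = 110.21 mm²); After the difference (first − rest): starting from the result so far (196.00 mm²), the r=6 cylinder at (-2, 16) misses the remaining region (no effect) — area = 196.00 mm². At z = 18.2: the cube is absent (z outside [0, 5.5]); the cube at (13.5, 3.5) (footprint 14×14) is included at this height (area 196.00 mm²); Taking the union: only the 14×14 cube at (13.5, 3.5) is present, so the union is just that shape — area = 196.00 mm²; the cylinder at (-2, 16) does not reach this height (z outside [4, 17.5]); After the difference (first − rest): none of the subtracted shapes is present at this height, so the result so far is unchanged — area = 196.00 mm². Checking containment: the cross-section at z = 18.2 is a subset of the cross-section at z = 5.88.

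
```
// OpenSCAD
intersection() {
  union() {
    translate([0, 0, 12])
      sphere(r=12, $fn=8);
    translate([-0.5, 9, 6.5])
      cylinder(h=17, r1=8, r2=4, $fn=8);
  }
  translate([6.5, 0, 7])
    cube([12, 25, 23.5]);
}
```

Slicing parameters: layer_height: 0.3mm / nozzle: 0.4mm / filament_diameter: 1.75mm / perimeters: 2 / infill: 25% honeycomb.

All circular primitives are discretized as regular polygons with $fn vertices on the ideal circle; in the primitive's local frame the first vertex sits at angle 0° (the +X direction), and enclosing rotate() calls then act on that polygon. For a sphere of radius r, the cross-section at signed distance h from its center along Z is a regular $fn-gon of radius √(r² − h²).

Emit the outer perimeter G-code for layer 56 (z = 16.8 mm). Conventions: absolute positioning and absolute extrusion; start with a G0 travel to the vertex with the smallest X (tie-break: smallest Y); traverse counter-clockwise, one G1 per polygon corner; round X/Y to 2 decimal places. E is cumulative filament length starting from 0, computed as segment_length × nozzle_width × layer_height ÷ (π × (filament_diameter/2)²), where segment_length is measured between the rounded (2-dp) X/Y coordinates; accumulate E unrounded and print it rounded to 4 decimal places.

G0 X6.50 Y0.00 Z16.80
G1 X11.00 Y0.00 E0.2245
G1 X7.78 Y7.78 E0.6446
G1 X6.50 Y8.31 E0.7137
G1 X6.50 Y0.00 E1.1283

At z = 16.8 mm: the r=12 sphere contributes a regular 8-gon of circumradius √(12²−4.8²) = 10.998; the cone at (-0.5, 9): at t=0.606 of its height the radius interpolates to r₁+(r₂−r₁)t = 5.576, giving a regular 8-gon of that circumradius; Taking the union: the regions partially overlap (shared area 53.33 mm²), so overlapping operands fuse into one piece — 1 connected region; the 12×25 cube at (6.5, 0) contributes its full rectangle; Taking the intersection: the 12×25 cube at (6.5, 0) partially overlaps that combined region; clipping to the common part keeps 22.79 mm² — 1 connected region. The outline is a single polygon with 4 vertices. Extrusion per mm of travel: 0.4 × 0.3 / (π × 0.875²) = 0.049890. Accumulating E over each segment gives final E = 1.1283.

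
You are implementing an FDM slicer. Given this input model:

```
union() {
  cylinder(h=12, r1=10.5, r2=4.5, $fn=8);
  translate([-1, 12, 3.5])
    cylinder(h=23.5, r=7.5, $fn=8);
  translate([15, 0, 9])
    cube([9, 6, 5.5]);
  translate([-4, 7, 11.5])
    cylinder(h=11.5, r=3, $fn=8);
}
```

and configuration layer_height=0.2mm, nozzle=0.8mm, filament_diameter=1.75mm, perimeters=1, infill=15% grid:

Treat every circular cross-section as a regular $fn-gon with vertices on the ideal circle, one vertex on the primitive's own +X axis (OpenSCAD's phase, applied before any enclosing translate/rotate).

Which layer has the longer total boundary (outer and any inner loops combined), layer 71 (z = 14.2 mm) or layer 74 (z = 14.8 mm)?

Layer 71 (z = 14.2): the cone does not reach this height (z outside [0, 12]); the r=7.5 cylinder at (-1, 12) contributes a regular 8-gon of circumradius 7.5 (perimeter = 2·8·7.500·sin(180°/8) = 45.92 mm); the 9×6 cube at (15, 0) contributes its full rectangle (perimeter 30.00 mm); the r=3 cylinder at (-4, 7) contributes a regular 8-gon of circumradius 3 (perimeter = 2·8·3.000·sin(180°/8) = 18.37 mm); Merging all regions: the regions partially overlap (shared area 18.88 mm²), so the edge portions inside another operand are dropped and the merged outline is re-measured after clipping — boundary = 77.69 mm. So its perimeter = 77.69 mm. Layer 74 (z = 14.8): the cone is not intersected at this z (z outside [0, 12]); the r=7.5 cylinder at (-1, 12) gives a regular 8-gon of circumradius 7.5 (constant along its height) (perimeter = 2·8·7.500·sin(180°/8) = 45.92 mm); the cube at (15, 0) is not intersected at this z (z outside [9, 14.5]); the r=3 cylinder at (-4, 7) contributes a regular 8-gon of circumradius 3 (perimeter = 2·8·3.000·sin(180°/8) = 18.37 mm); Taking the union: the regions partially overlap (shared area 18.88 mm²), so the edge portions inside another operand are dropped and the merged outline is re-measured after clipping — boundary = 47.69 mm. So its perimeter = 47.69 mm. Layer 71 is larger (77.69 vs 47.69 mm).

layer 71 (z = 14.2 mm)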